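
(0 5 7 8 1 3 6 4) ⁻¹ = (0 4 6 3 1 8 7 5) 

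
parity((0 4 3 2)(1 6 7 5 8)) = odd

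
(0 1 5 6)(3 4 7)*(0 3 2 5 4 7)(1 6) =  (0 6 3 7 2 5 1 4)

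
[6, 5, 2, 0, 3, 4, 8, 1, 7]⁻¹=[3, 7, 2, 4, 5, 1, 0, 8, 6]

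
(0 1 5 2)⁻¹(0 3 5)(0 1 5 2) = (1 3 2)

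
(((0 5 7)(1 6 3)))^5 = (0 7 5)(1 3 6)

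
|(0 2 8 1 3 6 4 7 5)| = 9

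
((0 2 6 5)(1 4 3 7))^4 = ()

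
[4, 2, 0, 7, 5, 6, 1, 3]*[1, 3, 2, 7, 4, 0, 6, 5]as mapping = [0→4, 1→2, 2→1, 3→5, 4→0, 5→6, 6→3, 7→7]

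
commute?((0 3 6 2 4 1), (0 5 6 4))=no:(0 3 6 2 4 1) * (0 5 6 4)=(0 3 4 1 5 6 2), (0 5 6 4) * (0 3 6 2 4 1)=(0 5 2 4 3 6 1)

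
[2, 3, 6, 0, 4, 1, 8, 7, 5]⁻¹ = [3, 5, 0, 1, 4, 8, 2, 7, 6]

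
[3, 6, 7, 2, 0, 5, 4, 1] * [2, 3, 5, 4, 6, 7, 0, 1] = [4, 0, 1, 5, 2, 7, 6, 3]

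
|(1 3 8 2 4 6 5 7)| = 8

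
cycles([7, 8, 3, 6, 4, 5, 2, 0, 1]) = (0 7)(1 8)(2 3 6)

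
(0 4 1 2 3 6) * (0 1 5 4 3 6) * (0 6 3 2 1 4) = (0 2 3 6 4 5)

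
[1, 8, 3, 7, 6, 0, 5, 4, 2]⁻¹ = [5, 0, 8, 2, 7, 6, 4, 3, 1]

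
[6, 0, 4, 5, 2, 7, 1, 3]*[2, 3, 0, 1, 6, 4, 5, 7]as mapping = [0→5, 1→2, 2→6, 3→4, 4→0, 5→7, 6→3, 7→1]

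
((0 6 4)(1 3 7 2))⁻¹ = (0 4 6)(1 2 7 3)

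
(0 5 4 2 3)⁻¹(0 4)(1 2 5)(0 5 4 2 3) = (1 3 4)(2 5)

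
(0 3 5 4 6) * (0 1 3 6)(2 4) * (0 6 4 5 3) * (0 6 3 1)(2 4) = (0 2 5 4 3 1 6)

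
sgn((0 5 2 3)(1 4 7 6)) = 1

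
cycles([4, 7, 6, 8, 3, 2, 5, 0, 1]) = (0 4 3 8 1 7)(2 6 5)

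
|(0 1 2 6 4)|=5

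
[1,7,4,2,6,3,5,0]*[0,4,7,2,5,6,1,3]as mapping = [0→4,1→3,2→5,3→7,4→1,5→2,6→6,7→0]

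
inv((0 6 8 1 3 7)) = (0 7 3 1 8 6)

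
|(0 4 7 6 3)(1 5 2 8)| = 20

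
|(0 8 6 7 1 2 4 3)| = 8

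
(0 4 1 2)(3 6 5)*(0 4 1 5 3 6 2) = (0 1)(2 4 5 6 3)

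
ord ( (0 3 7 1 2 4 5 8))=8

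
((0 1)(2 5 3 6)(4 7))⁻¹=(0 1)(2 6 3 5)(4 7)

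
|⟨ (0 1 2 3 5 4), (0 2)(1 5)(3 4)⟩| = 48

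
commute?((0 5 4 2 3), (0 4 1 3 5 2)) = no:(0 5 4 2 3)*(0 4 1 3 5 2) = (0 2 5 1 3 4), (0 4 1 3 5 2)*(0 5 4 2 3) = (0 2 5 3 4 1)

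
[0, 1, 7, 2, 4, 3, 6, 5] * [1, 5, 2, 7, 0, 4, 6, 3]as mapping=[0→1, 1→5, 2→3, 3→2, 4→0, 5→7, 6→6, 7→4]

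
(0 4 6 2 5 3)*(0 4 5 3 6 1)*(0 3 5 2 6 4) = (0 2 5 4 1 3)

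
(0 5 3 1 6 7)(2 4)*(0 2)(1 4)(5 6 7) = (0 6 5 3 4)(1 7 2)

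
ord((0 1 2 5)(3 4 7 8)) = 4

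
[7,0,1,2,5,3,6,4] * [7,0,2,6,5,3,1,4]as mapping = [0→4,1→7,2→0,3→2,4→3,5→6,6→1,7→5]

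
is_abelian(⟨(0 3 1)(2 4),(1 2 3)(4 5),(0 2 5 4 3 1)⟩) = no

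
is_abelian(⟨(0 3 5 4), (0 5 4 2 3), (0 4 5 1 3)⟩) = no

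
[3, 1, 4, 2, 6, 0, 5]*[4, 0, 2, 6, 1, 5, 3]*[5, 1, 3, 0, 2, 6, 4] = [4, 5, 1, 3, 0, 2, 6]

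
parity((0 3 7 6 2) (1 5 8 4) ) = odd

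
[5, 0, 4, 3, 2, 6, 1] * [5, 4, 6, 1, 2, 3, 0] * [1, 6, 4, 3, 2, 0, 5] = [3, 0, 4, 6, 5, 1, 2]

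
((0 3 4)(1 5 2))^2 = (0 4 3)(1 2 5)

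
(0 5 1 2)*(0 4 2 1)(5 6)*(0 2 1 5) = (0 6)(1 5 2 4)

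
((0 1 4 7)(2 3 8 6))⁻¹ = (0 7 4 1)(2 6 8 3)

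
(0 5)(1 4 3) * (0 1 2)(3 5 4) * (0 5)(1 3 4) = (0 1 4)(2 5 3)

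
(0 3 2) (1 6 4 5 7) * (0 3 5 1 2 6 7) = (0 5) (1 7 2 3 6 4) 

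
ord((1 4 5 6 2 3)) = 6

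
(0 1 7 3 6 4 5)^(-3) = (0 6 1 4 7 5 3)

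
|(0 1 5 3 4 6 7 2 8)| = 9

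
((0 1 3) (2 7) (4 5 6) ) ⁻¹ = (0 3 1) (2 7) (4 6 5) 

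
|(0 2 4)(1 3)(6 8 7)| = 6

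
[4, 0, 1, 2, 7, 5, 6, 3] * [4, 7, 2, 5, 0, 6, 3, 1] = [0, 4, 7, 2, 1, 6, 3, 5] 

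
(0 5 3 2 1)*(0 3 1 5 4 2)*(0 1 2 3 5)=(0 4 3 1 5 2) 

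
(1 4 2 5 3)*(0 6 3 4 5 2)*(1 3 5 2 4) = (0 6 5 1 2 4)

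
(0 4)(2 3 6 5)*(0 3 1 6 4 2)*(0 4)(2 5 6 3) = (0 5 4 2 1 3)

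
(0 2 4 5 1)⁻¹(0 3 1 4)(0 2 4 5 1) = (0 5 2 3)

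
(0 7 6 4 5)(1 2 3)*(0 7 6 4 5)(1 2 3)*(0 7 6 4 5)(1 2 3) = (0 4 7 5 6)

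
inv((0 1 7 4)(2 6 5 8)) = (0 4 7 1)(2 8 5 6)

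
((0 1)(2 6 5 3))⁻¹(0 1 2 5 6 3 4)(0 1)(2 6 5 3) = (0 6 3 5 2 4 1)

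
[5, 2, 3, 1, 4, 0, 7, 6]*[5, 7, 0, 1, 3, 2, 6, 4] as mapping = [0→2, 1→0, 2→1, 3→7, 4→3, 5→5, 6→4, 7→6] 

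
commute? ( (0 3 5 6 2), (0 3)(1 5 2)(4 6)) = no: (0 3 5 6 2)*(0 3)(1 5 2)(4 6) = (1 5 4 6)(2 3), (0 3)(1 5 2)(4 6)*(0 3 5 6 2) = (0 5)(1 6 4 2)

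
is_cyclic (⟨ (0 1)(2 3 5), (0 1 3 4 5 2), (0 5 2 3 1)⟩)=no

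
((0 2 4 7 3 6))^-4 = (0 4 3)(2 7 6)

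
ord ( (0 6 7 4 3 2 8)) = 7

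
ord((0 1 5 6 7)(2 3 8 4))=20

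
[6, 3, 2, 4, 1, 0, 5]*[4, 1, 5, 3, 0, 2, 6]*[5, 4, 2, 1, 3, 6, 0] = [0, 1, 6, 5, 4, 3, 2]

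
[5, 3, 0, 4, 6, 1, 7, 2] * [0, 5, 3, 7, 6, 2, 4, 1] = [2, 7, 0, 6, 4, 5, 1, 3]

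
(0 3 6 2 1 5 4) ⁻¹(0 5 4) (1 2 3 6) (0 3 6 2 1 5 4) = (0 3 4) (1 6 2 5) 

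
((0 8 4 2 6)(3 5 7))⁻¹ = (0 6 2 4 8)(3 7 5)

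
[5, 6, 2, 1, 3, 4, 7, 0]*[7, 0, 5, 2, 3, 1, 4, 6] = [1, 4, 5, 0, 2, 3, 6, 7]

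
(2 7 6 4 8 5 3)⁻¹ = (2 3 5 8 4 6 7)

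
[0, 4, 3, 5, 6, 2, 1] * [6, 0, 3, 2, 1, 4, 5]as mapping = [0→6, 1→1, 2→2, 3→4, 4→5, 5→3, 6→0]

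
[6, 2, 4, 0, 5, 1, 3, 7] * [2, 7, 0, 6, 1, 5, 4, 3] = [4, 0, 1, 2, 5, 7, 6, 3]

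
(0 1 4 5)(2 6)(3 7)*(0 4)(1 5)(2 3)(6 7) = (0 5 4 1)(2 7)(3 6)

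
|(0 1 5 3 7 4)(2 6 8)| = 6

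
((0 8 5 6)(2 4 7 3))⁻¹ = (0 6 5 8)(2 3 7 4)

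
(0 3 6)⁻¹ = (0 6 3)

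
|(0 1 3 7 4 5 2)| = 7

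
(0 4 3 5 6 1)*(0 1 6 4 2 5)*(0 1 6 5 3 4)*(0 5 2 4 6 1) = (0 4 6 2 3)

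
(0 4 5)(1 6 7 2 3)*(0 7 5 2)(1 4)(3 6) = (0 1 3 4 2 6 5 7)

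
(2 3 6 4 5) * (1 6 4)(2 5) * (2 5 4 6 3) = (1 3 6)(4 5)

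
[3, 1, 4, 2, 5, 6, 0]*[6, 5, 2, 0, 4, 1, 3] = [0, 5, 4, 2, 1, 3, 6]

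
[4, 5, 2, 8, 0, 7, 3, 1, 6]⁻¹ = [4, 7, 2, 6, 0, 1, 8, 5, 3]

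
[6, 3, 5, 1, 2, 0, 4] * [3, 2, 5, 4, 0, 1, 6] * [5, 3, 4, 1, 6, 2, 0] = [0, 6, 3, 4, 2, 1, 5]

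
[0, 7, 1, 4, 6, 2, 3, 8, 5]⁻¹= [0, 2, 5, 6, 3, 8, 4, 1, 7]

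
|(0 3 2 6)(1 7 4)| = 12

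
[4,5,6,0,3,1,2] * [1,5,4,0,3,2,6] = [3,2,6,1,0,5,4]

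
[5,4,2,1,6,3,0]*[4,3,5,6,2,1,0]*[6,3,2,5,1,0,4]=[3,2,0,5,6,4,1]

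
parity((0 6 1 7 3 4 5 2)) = odd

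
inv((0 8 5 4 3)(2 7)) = (0 3 4 5 8)(2 7)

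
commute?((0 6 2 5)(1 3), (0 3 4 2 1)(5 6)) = no:(0 6 2 5)(1 3)*(0 3 4 2 1)(5 6) = (0 5 3)(1 4 2 6), (0 3 4 2 1)(5 6)*(0 6 2 5)(1 3) = (0 1 6)(2 3 4 5)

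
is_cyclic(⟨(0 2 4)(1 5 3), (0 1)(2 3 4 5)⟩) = no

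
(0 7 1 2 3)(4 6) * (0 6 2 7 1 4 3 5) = (0 1 7 4 2 5)(3 6)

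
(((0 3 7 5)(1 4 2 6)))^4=()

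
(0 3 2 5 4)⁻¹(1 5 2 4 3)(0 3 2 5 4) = (0 2 1 4 5)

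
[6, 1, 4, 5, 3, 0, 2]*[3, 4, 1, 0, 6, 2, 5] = [5, 4, 6, 2, 0, 3, 1]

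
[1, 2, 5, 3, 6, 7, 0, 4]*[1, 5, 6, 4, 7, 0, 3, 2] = [5, 6, 0, 4, 3, 2, 1, 7]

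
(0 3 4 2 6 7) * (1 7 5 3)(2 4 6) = (0 1 7)(3 6 5)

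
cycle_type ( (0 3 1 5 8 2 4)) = 7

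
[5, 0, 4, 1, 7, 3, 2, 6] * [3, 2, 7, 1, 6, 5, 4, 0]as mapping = [0→5, 1→3, 2→6, 3→2, 4→0, 5→1, 6→7, 7→4]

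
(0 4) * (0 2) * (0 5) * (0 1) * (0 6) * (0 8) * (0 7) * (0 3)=(0 4 2 5 1 6 8 7 3)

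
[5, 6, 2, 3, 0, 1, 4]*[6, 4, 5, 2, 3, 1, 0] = [1, 0, 5, 2, 6, 4, 3]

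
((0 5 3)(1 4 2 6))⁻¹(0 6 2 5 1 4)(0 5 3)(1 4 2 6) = (1 6 3 4 2 5)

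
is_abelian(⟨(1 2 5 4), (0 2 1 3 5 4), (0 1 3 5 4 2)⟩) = no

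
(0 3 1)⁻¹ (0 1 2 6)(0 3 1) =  (0 2 6 3)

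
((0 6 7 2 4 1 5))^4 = (0 4 6 1 7 5 2)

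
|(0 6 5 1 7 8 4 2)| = 8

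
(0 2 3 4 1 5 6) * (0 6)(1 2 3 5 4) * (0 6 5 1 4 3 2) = (0 2 1 3 4)(5 6)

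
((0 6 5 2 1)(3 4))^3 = (0 2 6 1 5)(3 4)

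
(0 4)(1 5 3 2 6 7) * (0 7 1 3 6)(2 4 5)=(0 5 6 1 2)(3 4 7)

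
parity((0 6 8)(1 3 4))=even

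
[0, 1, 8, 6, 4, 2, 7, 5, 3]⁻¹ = [0, 1, 5, 8, 4, 7, 3, 6, 2]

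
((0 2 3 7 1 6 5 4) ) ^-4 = (0 1) (2 6) (3 5) (4 7) 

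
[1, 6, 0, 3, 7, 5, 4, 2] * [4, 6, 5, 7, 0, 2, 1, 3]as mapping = [0→6, 1→1, 2→4, 3→7, 4→3, 5→2, 6→0, 7→5]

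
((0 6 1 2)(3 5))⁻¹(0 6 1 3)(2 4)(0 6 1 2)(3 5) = (0 4)(1 2 5 6)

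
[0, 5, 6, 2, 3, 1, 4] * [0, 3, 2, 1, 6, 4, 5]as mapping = [0→0, 1→4, 2→5, 3→2, 4→1, 5→3, 6→6]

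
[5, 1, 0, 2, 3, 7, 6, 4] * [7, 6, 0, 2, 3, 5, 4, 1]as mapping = [0→5, 1→6, 2→7, 3→0, 4→2, 5→1, 6→4, 7→3]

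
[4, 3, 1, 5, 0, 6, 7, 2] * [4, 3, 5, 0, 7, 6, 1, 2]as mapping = [0→7, 1→0, 2→3, 3→6, 4→4, 5→1, 6→2, 7→5]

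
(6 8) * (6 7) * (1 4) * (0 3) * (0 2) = (0 3 2)(1 4)(6 8 7)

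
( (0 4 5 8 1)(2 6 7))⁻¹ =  (0 1 8 5 4)(2 7 6)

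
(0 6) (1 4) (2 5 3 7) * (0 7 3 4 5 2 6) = (1 5 4) (6 7) 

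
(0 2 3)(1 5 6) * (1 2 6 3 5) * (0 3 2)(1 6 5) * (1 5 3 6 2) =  (0 3 6)(1 2 5)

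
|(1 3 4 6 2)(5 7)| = 10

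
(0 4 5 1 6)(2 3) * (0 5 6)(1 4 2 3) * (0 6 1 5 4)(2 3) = (0 3 2 5)(1 6 4)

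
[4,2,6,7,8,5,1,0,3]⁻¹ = [7,6,1,8,0,5,2,3,4]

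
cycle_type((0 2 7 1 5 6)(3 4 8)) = 3.6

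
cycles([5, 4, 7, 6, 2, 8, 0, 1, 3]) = (0 5 8 3 6)(1 4 2 7)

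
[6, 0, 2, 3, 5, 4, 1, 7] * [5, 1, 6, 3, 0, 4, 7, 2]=[7, 5, 6, 3, 4, 0, 1, 2]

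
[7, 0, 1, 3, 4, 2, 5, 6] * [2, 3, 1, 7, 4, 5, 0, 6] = [6, 2, 3, 7, 4, 1, 5, 0]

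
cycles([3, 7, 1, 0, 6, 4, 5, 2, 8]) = (0 3)(1 7 2)(4 6 5)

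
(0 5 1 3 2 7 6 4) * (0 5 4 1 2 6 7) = (0 4 5 2)(1 3 6)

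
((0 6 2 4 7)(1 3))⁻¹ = (0 7 4 2 6)(1 3)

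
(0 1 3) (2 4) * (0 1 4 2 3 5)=(0 4 3 1 5) 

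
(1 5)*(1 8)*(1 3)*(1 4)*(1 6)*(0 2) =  (0 2) (1 5 8 3 4 6) 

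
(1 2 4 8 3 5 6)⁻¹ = (1 6 5 3 8 4 2)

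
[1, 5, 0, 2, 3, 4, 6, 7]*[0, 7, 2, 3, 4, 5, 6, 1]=[7, 5, 0, 2, 3, 4, 6, 1]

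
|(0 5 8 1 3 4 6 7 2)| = 9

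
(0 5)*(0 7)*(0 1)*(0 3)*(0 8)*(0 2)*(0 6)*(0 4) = (0 5 7 1 3 8 2 6 4)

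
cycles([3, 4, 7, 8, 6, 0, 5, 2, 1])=(0 3 8 1 4 6 5)(2 7)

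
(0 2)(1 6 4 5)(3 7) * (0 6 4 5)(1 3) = (0 2 6 5 3 7 1 4)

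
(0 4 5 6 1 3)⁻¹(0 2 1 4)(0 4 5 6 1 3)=(2 3 5 4)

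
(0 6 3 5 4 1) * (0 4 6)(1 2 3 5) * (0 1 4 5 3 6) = (0 1 5)(2 6 3 4)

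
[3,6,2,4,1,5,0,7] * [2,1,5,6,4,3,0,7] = [6,0,5,4,1,3,2,7]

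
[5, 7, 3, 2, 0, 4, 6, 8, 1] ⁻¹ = [4, 8, 3, 2, 5, 0, 6, 1, 7] 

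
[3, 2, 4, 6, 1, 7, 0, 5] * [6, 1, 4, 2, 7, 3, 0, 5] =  [2, 4, 7, 0, 1, 5, 6, 3]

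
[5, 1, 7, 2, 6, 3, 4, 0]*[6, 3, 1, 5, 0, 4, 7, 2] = [4, 3, 2, 1, 7, 5, 0, 6]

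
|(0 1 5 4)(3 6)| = 4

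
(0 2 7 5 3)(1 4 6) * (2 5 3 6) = (0 5 6 1 4 2 7 3)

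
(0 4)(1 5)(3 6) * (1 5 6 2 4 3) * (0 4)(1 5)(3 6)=(0 6 5 1 3 2)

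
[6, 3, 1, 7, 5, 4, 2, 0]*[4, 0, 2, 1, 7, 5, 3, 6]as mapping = [0→3, 1→1, 2→0, 3→6, 4→5, 5→7, 6→2, 7→4]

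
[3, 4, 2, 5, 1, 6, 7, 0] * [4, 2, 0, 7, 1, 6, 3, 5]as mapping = [0→7, 1→1, 2→0, 3→6, 4→2, 5→3, 6→5, 7→4]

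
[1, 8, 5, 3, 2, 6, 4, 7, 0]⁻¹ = [8, 0, 4, 3, 6, 2, 5, 7, 1]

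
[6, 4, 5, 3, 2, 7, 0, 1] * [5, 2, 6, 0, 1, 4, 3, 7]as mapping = [0→3, 1→1, 2→4, 3→0, 4→6, 5→7, 6→5, 7→2]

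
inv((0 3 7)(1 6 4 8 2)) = (0 7 3)(1 2 8 4 6)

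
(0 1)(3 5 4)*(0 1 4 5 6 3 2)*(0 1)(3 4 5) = (0 5 3 6 4 2 1)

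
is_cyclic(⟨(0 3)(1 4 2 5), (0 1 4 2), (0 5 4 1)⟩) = no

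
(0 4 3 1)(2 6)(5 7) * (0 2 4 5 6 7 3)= (0 5 3 1 2 7 6 4)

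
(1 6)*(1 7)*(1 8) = (1 6 7 8)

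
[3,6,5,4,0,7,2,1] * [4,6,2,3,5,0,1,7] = [3,1,0,5,4,7,2,6]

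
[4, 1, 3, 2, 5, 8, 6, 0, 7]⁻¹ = [7, 1, 3, 2, 0, 4, 6, 8, 5]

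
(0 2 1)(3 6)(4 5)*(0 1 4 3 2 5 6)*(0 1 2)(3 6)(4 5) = (0 4 3 1 2 5 6)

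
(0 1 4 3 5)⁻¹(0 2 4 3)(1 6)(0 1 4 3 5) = (1 2 3 5)(4 6)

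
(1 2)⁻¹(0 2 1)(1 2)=(0 1 2)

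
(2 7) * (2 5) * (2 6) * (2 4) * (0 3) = (0 3)(2 7 5 6 4)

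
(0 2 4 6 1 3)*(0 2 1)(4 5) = (0 1 3 2 5 4 6)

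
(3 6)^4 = ()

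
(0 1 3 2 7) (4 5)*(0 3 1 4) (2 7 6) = (0 4 5) (2 6) (3 7) 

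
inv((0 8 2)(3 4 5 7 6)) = (0 2 8)(3 6 7 5 4)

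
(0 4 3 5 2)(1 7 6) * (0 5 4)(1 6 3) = (1 7 3 4)(2 5)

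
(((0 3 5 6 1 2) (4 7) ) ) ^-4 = (0 5 1) (2 3 6) 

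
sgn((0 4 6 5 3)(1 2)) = -1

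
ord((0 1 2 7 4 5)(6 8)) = 6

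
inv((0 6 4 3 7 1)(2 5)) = (0 1 7 3 4 6)(2 5)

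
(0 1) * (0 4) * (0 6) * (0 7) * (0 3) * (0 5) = (0 1 4 6 7 3 5)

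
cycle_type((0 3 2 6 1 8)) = 6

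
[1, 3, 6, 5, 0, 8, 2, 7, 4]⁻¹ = [4, 0, 6, 1, 8, 3, 2, 7, 5]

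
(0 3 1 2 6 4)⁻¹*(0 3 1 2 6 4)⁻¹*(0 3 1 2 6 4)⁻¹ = (0 2)(1 4)(3 6)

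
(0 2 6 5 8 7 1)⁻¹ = (0 1 7 8 5 6 2)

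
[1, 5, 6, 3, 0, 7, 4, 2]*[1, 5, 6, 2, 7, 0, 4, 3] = [5, 0, 4, 2, 1, 3, 7, 6]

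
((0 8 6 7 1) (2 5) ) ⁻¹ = (0 1 7 6 8) (2 5) 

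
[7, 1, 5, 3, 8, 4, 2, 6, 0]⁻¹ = [8, 1, 6, 3, 5, 2, 7, 0, 4]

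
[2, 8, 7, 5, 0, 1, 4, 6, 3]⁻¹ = [4, 5, 0, 8, 6, 3, 7, 2, 1]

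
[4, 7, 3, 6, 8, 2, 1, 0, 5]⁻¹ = [7, 6, 5, 2, 0, 8, 3, 1, 4]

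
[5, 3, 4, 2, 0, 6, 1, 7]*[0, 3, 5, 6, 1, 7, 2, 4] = [7, 6, 1, 5, 0, 2, 3, 4]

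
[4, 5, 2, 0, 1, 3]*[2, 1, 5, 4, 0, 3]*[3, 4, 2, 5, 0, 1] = [3, 5, 1, 2, 4, 0]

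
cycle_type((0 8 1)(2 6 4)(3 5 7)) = 3^3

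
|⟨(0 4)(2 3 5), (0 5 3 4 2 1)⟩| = 720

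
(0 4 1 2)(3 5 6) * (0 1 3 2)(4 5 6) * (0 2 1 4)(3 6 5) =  (0 3 5)(1 2 4 6)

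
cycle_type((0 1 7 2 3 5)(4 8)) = 2.6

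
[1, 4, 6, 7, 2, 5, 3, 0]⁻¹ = [7, 0, 4, 6, 1, 5, 2, 3]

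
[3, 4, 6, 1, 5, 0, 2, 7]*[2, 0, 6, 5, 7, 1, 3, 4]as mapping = [0→5, 1→7, 2→3, 3→0, 4→1, 5→2, 6→6, 7→4]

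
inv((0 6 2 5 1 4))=(0 4 1 5 2 6)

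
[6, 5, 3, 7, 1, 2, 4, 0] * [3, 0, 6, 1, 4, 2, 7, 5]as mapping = [0→7, 1→2, 2→1, 3→5, 4→0, 5→6, 6→4, 7→3]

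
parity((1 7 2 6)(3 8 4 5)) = even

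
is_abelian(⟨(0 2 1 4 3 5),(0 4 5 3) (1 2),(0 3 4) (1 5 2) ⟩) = no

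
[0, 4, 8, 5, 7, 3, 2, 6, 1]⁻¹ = [0, 8, 6, 5, 1, 3, 7, 4, 2]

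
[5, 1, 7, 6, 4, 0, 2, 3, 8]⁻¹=[5, 1, 6, 7, 4, 0, 3, 2, 8]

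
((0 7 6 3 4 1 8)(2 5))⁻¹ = (0 8 1 4 3 6 7)(2 5)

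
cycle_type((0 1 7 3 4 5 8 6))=8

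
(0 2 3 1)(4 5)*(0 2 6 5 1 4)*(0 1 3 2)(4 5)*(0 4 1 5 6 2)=(0 2)(1 4 3 6)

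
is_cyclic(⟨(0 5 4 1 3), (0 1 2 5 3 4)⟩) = no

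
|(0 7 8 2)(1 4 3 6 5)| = 20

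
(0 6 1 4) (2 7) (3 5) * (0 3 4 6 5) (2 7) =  (0 5 4 3) (1 6) 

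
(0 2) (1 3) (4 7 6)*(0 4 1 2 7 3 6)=(0 7) (1 6) (2 4 3) 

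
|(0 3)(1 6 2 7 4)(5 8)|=10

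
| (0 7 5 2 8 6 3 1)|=8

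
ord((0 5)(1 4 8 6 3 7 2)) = 14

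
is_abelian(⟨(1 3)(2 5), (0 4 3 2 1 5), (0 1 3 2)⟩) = no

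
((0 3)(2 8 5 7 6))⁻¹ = (0 3)(2 6 7 5 8)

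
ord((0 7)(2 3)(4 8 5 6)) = 4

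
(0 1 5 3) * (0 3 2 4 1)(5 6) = (1 6 5 2 4)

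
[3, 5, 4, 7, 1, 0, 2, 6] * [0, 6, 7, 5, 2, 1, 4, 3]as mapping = [0→5, 1→1, 2→2, 3→3, 4→6, 5→0, 6→7, 7→4]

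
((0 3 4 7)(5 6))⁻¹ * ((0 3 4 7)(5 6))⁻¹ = (0 4)(3 7)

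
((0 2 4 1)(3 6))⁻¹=(0 1 4 2)(3 6)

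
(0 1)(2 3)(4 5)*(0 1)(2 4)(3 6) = (2 6 3 4 5)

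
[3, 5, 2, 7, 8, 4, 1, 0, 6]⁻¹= [7, 6, 2, 0, 5, 1, 8, 3, 4]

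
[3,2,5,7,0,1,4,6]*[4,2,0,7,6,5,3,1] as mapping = [0→7,1→0,2→5,3→1,4→4,5→2,6→6,7→3] 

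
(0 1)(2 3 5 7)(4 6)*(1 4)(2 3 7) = (0 4 6 1)(2 7 3 5)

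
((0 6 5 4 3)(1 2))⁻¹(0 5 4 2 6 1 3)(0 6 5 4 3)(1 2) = (0 6 4 3 1 5 2)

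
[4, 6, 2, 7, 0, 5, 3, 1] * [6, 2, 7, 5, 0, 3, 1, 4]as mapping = [0→0, 1→1, 2→7, 3→4, 4→6, 5→3, 6→5, 7→2]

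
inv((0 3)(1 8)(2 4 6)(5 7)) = (0 3)(1 8)(2 6 4)(5 7)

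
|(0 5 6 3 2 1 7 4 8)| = 9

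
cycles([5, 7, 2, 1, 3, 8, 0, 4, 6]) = (0 5 8 6)(1 7 4 3)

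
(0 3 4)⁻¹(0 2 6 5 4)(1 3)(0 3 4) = (0 3 2 6 5)(1 4)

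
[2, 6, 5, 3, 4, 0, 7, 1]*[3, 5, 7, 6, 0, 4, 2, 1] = [7, 2, 4, 6, 0, 3, 1, 5]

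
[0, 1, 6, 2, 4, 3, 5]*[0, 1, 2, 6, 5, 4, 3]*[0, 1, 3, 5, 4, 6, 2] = [0, 1, 5, 3, 6, 2, 4]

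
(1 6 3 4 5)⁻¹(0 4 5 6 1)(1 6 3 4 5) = (0 5 1 3 6)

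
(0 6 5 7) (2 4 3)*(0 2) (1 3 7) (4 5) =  (0 6 4 7 2 5 1 3) 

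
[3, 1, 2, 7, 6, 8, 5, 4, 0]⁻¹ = [8, 1, 2, 0, 7, 6, 4, 3, 5]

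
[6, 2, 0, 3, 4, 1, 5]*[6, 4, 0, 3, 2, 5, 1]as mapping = [0→1, 1→0, 2→6, 3→3, 4→2, 5→4, 6→5]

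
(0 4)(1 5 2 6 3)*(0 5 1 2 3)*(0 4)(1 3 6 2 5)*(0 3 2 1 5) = (0 3)(1 2)(4 5 6)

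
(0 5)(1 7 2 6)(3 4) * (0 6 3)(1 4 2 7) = (0 5 6 4)(2 3)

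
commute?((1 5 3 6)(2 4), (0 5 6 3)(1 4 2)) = no:(1 5 3 6)(2 4)*(0 5 6 3)(1 4 2) = (0 5)(1 6 4), (0 5 6 3)(1 4 2)*(1 5 3 6)(2 4) = (0 3)(1 2 5)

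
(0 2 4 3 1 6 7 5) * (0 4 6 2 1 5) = (0 1 2 6 7)(3 5 4)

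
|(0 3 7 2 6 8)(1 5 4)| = 6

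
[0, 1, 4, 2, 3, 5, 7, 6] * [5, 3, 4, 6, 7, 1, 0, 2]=[5, 3, 7, 4, 6, 1, 2, 0]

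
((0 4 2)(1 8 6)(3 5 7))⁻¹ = (0 2 4)(1 6 8)(3 7 5)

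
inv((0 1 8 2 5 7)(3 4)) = (0 7 5 2 8 1)(3 4)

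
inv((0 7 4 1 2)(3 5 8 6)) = (0 2 1 4 7)(3 6 8 5)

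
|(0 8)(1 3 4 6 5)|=10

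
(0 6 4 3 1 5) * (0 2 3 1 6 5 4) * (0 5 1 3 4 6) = (0 1 6 5 2 4 3)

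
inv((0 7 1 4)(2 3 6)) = (0 4 1 7)(2 6 3)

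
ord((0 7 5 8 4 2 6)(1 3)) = 14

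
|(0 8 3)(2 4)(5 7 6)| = 6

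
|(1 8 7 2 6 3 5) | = 7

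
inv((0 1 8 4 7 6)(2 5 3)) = (0 6 7 4 8 1)(2 3 5)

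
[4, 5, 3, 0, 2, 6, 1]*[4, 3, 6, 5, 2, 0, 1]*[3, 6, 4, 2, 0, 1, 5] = [4, 3, 1, 0, 5, 6, 2]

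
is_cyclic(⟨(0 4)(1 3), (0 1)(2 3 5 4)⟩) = no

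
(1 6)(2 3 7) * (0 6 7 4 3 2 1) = (0 6)(1 7)(3 4)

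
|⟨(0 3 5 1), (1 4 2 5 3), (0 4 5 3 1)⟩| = 720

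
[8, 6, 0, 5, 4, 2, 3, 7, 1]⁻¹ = [2, 8, 5, 6, 4, 3, 1, 7, 0]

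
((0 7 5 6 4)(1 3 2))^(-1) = (0 4 6 5 7)(1 2 3)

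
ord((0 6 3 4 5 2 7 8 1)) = 9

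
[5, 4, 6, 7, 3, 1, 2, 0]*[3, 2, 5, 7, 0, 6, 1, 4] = [6, 0, 1, 4, 7, 2, 5, 3]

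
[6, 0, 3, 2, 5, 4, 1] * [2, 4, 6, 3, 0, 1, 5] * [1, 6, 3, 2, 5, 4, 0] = [4, 3, 2, 0, 6, 1, 5]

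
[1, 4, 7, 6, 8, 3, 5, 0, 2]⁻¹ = [7, 0, 8, 5, 1, 6, 3, 2, 4]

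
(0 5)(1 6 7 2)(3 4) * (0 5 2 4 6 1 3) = (0 2 3 6 7 4)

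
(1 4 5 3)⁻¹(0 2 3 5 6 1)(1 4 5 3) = (0 2 1 3 6 4)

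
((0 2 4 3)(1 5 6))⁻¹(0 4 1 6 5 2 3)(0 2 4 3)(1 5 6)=(0 2 3 5 1 6 4)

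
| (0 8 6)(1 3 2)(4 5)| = 6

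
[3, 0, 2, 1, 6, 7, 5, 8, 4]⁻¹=[1, 3, 2, 0, 8, 6, 4, 5, 7]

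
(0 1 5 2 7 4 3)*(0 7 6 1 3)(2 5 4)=(0 3 7 2 6 1 4)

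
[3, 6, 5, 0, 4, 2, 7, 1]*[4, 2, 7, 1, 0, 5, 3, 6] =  [1, 3, 5, 4, 0, 7, 6, 2]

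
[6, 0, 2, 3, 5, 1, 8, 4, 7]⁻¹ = [1, 5, 2, 3, 7, 4, 0, 8, 6]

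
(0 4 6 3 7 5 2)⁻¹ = (0 2 5 7 3 6 4)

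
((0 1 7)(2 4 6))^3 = ()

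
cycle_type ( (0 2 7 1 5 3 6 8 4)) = 9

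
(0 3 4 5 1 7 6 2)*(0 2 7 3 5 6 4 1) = (0 5)(1 3)(4 6 7)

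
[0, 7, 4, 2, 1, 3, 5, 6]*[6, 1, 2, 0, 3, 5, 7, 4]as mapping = [0→6, 1→4, 2→3, 3→2, 4→1, 5→0, 6→5, 7→7]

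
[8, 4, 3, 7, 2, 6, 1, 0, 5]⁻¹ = [7, 6, 4, 2, 1, 8, 5, 3, 0]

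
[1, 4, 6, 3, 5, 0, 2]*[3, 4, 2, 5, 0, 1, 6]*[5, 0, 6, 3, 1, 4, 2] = [1, 5, 2, 4, 0, 3, 6]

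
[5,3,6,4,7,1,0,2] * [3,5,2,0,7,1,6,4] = [1,0,6,7,4,5,3,2]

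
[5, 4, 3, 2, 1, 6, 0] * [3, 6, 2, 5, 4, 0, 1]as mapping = [0→0, 1→4, 2→5, 3→2, 4→6, 5→1, 6→3]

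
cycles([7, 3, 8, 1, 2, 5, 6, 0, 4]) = (0 7)(1 3)(2 8 4)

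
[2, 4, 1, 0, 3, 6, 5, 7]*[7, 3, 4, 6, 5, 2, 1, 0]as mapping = [0→4, 1→5, 2→3, 3→7, 4→6, 5→1, 6→2, 7→0]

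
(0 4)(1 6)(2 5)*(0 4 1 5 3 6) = (0 1)(2 3 6 5)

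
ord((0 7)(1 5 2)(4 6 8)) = 6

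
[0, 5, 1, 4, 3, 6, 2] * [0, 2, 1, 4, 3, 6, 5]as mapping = [0→0, 1→6, 2→2, 3→3, 4→4, 5→5, 6→1]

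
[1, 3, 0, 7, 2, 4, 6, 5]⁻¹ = [2, 0, 4, 1, 5, 7, 6, 3]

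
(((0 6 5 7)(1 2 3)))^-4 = (1 3 2)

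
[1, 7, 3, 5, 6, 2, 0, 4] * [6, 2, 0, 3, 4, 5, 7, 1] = [2, 1, 3, 5, 7, 0, 6, 4]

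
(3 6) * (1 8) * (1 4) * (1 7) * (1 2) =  (1 8 4 7 2)(3 6)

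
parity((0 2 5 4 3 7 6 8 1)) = even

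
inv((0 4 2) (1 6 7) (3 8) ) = (0 2 4) (1 7 6) (3 8) 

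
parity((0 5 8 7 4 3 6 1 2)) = even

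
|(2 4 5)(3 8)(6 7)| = 6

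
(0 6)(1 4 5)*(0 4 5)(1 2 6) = (0 1 5 2 6 4)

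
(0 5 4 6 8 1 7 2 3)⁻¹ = (0 3 2 7 1 8 6 4 5)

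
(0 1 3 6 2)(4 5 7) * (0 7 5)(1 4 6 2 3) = (0 4)(2 7 6 3)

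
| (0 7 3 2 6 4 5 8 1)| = 9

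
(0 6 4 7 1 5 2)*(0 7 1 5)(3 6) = (0 3 6 4 1)(2 7 5)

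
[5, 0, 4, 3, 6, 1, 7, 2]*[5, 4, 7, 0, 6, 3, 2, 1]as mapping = [0→3, 1→5, 2→6, 3→0, 4→2, 5→4, 6→1, 7→7]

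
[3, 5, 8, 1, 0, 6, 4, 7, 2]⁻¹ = [4, 3, 8, 0, 6, 1, 5, 7, 2]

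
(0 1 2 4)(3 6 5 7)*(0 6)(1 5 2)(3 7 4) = (0 5 4 6 2 3)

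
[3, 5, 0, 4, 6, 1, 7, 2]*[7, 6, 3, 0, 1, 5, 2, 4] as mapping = [0→0, 1→5, 2→7, 3→1, 4→2, 5→6, 6→4, 7→3] 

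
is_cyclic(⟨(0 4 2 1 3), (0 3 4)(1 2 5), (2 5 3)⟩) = no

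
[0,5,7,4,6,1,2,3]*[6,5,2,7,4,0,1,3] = [6,0,3,4,1,5,2,7]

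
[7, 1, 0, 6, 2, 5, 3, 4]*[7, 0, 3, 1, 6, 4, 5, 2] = [2, 0, 7, 5, 3, 4, 1, 6]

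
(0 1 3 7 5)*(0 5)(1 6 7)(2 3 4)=(0 6 7)(1 4 2 3)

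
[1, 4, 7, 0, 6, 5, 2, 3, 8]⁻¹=[3, 0, 6, 7, 1, 5, 4, 2, 8]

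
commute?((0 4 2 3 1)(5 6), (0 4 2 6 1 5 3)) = no:(0 4 2 3 1)(5 6) * (0 4 2 6 1 5 3) = (0 2)(1 4 6 3 5), (0 4 2 6 1 5 3) * (0 4 2 3 1)(5 6) = (0 2 5 1 6)(3 4)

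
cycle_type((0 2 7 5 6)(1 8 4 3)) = 4.5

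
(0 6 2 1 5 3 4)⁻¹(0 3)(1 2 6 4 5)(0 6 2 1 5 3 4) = (0 3 5 1 2)(4 6)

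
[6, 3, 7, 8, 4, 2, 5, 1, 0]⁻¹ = [8, 7, 5, 1, 4, 6, 0, 2, 3]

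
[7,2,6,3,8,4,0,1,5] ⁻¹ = [6,7,1,3,5,8,2,0,4] 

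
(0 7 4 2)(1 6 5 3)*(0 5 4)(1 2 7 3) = (0 3 2 5 1 6 4 7)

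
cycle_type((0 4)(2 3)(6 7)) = 2^3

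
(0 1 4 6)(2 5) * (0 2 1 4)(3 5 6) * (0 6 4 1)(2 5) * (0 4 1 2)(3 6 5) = (0 2 1 5 4 6 3)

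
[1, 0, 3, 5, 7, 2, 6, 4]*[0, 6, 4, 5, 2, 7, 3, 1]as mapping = [0→6, 1→0, 2→5, 3→7, 4→1, 5→4, 6→3, 7→2]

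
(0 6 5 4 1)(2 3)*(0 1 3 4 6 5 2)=(0 5 6 2 4 3)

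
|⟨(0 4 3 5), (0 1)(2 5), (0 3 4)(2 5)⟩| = 720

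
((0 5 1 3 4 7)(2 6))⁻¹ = (0 7 4 3 1 5)(2 6)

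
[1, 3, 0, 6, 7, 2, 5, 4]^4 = [5, 2, 6, 0, 4, 3, 1, 7]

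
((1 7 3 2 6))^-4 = (1 7 3 2 6)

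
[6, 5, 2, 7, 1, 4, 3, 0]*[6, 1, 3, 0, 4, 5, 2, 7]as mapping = [0→2, 1→5, 2→3, 3→7, 4→1, 5→4, 6→0, 7→6]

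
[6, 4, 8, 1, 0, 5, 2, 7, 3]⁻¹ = [4, 3, 6, 8, 1, 5, 0, 7, 2]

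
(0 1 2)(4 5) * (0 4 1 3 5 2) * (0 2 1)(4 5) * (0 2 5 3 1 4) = (0 1 5 2 3)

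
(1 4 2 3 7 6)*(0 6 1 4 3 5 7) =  (0 6 4 2 5 7 1 3)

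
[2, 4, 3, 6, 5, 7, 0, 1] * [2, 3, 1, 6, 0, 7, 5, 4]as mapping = [0→1, 1→0, 2→6, 3→5, 4→7, 5→4, 6→2, 7→3]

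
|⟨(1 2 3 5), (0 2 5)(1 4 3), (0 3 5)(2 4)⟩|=720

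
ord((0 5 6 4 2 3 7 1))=8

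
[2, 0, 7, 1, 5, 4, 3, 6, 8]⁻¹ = [1, 3, 0, 6, 5, 4, 7, 2, 8]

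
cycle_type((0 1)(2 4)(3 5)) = 2^3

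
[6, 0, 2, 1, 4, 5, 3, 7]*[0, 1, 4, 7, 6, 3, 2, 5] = [2, 0, 4, 1, 6, 3, 7, 5]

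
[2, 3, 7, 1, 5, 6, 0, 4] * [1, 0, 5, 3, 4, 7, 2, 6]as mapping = [0→5, 1→3, 2→6, 3→0, 4→7, 5→2, 6→1, 7→4]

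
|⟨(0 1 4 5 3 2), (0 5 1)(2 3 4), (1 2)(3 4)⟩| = 120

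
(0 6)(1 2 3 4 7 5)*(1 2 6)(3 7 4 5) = (0 1 6)(2 7 3 5)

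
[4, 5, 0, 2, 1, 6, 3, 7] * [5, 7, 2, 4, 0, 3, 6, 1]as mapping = [0→0, 1→3, 2→5, 3→2, 4→7, 5→6, 6→4, 7→1]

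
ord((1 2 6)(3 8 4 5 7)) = 15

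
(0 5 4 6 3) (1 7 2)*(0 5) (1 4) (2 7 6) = (1 6 3 5) (2 4) 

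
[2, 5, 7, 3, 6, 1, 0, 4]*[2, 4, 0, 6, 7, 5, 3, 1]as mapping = [0→0, 1→5, 2→1, 3→6, 4→3, 5→4, 6→2, 7→7]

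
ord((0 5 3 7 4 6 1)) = 7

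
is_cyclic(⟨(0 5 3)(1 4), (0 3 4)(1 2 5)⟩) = no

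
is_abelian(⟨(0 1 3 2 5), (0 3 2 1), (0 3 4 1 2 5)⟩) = no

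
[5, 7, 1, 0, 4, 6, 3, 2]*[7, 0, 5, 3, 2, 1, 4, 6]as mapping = [0→1, 1→6, 2→0, 3→7, 4→2, 5→4, 6→3, 7→5]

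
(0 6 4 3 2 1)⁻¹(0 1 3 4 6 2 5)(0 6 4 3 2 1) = (0 2 3 4 1 5 6)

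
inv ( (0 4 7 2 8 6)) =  (0 6 8 2 7 4)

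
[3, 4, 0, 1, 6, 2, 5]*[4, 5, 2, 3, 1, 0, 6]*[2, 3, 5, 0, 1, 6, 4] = [0, 3, 1, 6, 4, 5, 2]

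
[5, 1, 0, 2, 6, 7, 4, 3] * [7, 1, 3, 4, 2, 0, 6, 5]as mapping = [0→0, 1→1, 2→7, 3→3, 4→6, 5→5, 6→2, 7→4]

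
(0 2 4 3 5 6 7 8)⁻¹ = (0 8 7 6 5 3 4 2)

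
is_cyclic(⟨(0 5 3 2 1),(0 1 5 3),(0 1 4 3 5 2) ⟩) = no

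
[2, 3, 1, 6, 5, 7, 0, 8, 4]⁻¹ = [6, 2, 0, 1, 8, 4, 3, 5, 7]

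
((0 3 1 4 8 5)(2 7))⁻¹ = (0 5 8 4 1 3)(2 7)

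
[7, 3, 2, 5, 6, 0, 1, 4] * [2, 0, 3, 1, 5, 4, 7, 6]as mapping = [0→6, 1→1, 2→3, 3→4, 4→7, 5→2, 6→0, 7→5]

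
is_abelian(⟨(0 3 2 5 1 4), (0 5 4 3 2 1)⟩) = no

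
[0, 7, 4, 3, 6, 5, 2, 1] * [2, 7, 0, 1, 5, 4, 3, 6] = [2, 6, 5, 1, 3, 4, 0, 7]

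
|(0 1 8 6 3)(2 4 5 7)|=20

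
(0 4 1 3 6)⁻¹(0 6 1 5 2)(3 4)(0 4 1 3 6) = (0 3 5 2 4)(1 6)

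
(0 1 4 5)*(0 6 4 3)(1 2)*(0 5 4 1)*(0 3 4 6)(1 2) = (0 1 4 6 2 3 5)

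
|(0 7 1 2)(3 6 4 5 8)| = 20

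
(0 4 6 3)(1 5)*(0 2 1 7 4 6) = (0 6 3 2 1 5 7 4)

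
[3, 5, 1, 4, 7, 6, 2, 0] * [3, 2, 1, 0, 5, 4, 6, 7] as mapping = [0→0, 1→4, 2→2, 3→5, 4→7, 5→6, 6→1, 7→3] 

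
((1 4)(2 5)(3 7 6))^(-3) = (1 4)(2 5)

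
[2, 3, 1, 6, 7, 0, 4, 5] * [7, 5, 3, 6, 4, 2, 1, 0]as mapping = [0→3, 1→6, 2→5, 3→1, 4→0, 5→7, 6→4, 7→2]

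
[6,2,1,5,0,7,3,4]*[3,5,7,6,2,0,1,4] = [1,7,5,0,3,4,6,2]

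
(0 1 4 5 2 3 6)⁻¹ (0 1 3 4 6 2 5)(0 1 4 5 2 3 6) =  (0 3 2 1 4 6 5)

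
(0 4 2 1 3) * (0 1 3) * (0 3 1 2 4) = (1 3 2)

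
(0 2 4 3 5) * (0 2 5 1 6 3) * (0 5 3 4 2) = (0 3 1 6 4 5)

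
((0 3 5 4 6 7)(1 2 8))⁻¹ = (0 7 6 4 5 3)(1 8 2)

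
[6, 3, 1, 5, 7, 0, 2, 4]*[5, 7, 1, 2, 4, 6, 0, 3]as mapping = [0→0, 1→2, 2→7, 3→6, 4→3, 5→5, 6→1, 7→4]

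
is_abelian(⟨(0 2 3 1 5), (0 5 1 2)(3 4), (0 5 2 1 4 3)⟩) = no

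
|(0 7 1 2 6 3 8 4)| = 8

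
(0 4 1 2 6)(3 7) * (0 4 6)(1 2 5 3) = (0 6 4 2)(1 5 3 7)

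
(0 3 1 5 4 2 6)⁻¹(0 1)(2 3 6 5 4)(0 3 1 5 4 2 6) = (0 4 2 6 1)(3 5)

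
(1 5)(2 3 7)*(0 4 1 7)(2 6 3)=(0 4 1 5 7 6 3)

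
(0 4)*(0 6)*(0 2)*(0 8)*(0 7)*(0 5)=(0 4 6 2 8 7 5)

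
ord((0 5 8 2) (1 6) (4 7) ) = 4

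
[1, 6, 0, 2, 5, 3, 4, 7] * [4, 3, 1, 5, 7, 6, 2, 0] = [3, 2, 4, 1, 6, 5, 7, 0]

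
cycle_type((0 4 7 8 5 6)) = 6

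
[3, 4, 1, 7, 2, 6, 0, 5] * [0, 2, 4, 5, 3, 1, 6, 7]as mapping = [0→5, 1→3, 2→2, 3→7, 4→4, 5→6, 6→0, 7→1]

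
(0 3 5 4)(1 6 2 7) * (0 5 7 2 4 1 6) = (0 3 7 6 4 5 1)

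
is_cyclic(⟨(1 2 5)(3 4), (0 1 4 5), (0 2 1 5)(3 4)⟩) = no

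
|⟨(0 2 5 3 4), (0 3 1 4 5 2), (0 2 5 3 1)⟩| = 720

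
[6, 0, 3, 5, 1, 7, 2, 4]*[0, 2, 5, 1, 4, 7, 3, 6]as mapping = [0→3, 1→0, 2→1, 3→7, 4→2, 5→6, 6→5, 7→4]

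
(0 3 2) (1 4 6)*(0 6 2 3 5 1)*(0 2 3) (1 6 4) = (0 5 6 2 4 3) 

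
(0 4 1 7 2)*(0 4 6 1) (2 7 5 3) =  (0 6 1 5 3 2 4) 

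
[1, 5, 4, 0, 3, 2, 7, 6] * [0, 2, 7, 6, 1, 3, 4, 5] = [2, 3, 1, 0, 6, 7, 5, 4]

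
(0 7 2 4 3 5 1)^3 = (0 4 1 2 5 7 3)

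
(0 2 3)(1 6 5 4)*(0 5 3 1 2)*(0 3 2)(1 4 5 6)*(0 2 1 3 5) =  (0 5)(1 3 6)(2 4)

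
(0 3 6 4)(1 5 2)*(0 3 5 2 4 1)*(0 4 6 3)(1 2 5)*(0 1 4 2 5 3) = (0 4 1 3)(5 6)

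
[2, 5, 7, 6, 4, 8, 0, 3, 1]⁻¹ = [6, 8, 0, 7, 4, 1, 3, 2, 5]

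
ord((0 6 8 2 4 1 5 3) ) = 8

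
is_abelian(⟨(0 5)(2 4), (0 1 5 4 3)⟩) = no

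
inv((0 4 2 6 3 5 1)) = (0 1 5 3 6 2 4)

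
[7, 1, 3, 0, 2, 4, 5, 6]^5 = [2, 1, 5, 4, 6, 7, 0, 3]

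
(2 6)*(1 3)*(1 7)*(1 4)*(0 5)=(0 5)(1 3 7 4)(2 6)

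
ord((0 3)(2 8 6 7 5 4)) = 6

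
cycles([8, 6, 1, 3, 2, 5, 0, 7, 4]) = (0 8 4 2 1 6)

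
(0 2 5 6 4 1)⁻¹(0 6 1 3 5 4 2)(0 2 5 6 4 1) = (0 3 6 1 5 2 4)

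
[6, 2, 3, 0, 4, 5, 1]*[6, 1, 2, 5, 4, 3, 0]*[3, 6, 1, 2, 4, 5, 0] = [3, 1, 5, 0, 4, 2, 6]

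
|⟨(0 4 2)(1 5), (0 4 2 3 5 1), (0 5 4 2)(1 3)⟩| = 720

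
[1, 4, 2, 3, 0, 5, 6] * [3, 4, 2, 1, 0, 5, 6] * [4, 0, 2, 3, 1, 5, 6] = [1, 4, 2, 0, 3, 5, 6]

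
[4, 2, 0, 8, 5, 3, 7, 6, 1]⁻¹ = [2, 8, 1, 5, 0, 4, 7, 6, 3]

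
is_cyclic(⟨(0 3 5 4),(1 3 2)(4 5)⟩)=no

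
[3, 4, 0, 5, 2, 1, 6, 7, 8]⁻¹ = [2, 5, 4, 0, 1, 3, 6, 7, 8]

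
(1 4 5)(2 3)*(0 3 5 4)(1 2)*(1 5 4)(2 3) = (0 2 4 1)(3 5)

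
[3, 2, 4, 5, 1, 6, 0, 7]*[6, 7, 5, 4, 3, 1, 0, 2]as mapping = [0→4, 1→5, 2→3, 3→1, 4→7, 5→0, 6→6, 7→2]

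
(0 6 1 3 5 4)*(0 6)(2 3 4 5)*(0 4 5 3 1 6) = (0 4)(1 5 3 2)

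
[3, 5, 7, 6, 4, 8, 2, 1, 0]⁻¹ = [8, 7, 6, 0, 4, 1, 3, 2, 5]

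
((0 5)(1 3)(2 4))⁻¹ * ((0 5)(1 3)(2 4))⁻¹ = ()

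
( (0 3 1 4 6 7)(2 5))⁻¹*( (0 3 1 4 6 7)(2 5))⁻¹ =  (0 6 1)(3 7 4)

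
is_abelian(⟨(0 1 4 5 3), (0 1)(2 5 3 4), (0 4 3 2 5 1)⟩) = no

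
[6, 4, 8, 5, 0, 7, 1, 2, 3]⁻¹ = [4, 6, 7, 8, 1, 3, 0, 5, 2]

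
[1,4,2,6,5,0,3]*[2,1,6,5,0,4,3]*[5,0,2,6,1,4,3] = [0,5,3,6,1,2,4]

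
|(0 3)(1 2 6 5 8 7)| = 6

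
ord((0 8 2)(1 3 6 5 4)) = 15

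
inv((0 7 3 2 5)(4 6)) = (0 5 2 3 7)(4 6)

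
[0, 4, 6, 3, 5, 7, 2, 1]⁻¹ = [0, 7, 6, 3, 1, 4, 2, 5]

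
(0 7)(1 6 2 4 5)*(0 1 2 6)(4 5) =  (0 7 1)(2 5)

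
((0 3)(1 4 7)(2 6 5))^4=(1 4 7)(2 6 5)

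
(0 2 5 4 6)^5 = ()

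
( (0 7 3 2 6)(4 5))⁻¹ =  (0 6 2 3 7)(4 5)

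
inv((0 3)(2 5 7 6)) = (0 3)(2 6 7 5)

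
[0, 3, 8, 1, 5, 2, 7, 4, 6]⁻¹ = [0, 3, 5, 1, 7, 4, 8, 6, 2]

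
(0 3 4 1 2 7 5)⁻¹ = (0 5 7 2 1 4 3)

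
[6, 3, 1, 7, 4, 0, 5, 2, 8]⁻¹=[5, 2, 7, 1, 4, 6, 0, 3, 8]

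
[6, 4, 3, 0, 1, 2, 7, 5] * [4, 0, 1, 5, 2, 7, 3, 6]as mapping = [0→3, 1→2, 2→5, 3→4, 4→0, 5→1, 6→6, 7→7]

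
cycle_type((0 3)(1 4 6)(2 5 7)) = 2.3^2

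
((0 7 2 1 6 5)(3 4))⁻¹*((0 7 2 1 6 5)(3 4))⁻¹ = (0 6 2)(1 7 5)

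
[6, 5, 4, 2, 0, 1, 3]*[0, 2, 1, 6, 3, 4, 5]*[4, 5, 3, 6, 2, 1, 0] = [1, 2, 6, 5, 4, 3, 0]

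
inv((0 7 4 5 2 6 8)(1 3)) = (0 8 6 2 5 4 7)(1 3)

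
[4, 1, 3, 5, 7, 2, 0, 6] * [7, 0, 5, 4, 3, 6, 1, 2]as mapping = [0→3, 1→0, 2→4, 3→6, 4→2, 5→5, 6→7, 7→1]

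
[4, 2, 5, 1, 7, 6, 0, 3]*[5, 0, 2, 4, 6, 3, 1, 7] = [6, 2, 3, 0, 7, 1, 5, 4]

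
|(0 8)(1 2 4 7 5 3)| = 6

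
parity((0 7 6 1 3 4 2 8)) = odd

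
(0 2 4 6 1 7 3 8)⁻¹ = (0 8 3 7 1 6 4 2)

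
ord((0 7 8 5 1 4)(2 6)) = 6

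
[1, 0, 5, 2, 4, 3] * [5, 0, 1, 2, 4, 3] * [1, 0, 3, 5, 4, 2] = [1, 2, 5, 0, 4, 3]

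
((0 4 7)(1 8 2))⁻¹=(0 7 4)(1 2 8)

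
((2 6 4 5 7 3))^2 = (2 4 7)(3 6 5)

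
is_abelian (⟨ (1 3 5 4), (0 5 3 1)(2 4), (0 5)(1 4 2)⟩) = no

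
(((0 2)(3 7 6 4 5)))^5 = (0 2)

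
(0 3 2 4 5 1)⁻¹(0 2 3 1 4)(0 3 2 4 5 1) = (0 5 3 4 2)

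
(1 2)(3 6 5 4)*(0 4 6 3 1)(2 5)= (0 4 1 5 6 2)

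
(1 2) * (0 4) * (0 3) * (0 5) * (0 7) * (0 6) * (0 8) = (0 4 3 5 7 6 8)(1 2)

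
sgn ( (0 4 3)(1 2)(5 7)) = 1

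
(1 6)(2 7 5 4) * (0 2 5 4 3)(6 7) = (0 2 6 1 7 4 5 3)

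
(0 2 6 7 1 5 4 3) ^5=(0 5 6 3 1 2 4 7) 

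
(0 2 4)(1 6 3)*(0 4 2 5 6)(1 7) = (0 5 6 3 7 1)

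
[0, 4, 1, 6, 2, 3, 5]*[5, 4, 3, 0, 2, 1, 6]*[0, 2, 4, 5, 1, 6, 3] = [6, 4, 1, 3, 5, 0, 2]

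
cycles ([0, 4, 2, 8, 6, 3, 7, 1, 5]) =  (1 4 6 7)(3 8 5)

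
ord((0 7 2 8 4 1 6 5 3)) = 9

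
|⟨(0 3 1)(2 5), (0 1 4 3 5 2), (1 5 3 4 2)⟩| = 720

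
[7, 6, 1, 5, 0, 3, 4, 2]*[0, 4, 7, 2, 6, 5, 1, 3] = [3, 1, 4, 5, 0, 2, 6, 7]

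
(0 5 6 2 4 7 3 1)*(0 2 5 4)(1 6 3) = (0 4 7 1 2)(3 6 5)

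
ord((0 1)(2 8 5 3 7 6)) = 6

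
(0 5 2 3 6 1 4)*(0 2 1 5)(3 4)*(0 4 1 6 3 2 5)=(0 4 5 6)(1 2)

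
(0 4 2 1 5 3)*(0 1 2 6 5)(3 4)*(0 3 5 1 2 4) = (0 5)(1 3 2 4 6)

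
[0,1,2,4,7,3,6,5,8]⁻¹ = [0,1,2,5,3,7,6,4,8]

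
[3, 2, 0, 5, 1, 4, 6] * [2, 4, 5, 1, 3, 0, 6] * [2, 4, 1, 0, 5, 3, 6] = [4, 3, 1, 2, 5, 0, 6]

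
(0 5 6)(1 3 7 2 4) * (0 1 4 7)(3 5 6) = (0 6 1 5 3)(2 7)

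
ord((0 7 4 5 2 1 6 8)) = 8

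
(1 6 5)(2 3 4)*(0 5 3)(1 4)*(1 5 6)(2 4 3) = (0 6 2)(3 5)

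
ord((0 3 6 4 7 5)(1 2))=6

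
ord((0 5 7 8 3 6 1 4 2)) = 9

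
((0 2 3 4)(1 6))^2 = (0 3)(2 4)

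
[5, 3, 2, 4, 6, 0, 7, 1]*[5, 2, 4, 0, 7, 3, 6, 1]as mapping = [0→3, 1→0, 2→4, 3→7, 4→6, 5→5, 6→1, 7→2]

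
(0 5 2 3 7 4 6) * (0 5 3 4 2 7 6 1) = (0 3 6 5 7 2 4 1)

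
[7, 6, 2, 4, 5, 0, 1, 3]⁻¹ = [5, 6, 2, 7, 3, 4, 1, 0]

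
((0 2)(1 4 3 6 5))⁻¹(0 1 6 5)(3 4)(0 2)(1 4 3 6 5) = (1 2 4 5)(3 6)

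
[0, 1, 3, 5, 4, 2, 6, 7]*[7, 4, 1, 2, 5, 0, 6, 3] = [7, 4, 2, 0, 5, 1, 6, 3]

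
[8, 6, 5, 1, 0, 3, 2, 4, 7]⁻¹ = [4, 3, 6, 5, 7, 2, 1, 8, 0]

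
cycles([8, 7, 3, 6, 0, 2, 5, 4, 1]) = (0 8 1 7 4)(2 3 6 5)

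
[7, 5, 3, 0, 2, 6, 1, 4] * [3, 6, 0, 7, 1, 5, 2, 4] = [4, 5, 7, 3, 0, 2, 6, 1]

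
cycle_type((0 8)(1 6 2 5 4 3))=2.6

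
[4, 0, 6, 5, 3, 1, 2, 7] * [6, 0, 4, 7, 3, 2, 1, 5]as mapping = [0→3, 1→6, 2→1, 3→2, 4→7, 5→0, 6→4, 7→5]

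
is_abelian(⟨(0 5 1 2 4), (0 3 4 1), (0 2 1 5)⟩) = no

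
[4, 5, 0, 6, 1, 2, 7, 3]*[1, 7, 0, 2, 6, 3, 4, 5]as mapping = [0→6, 1→3, 2→1, 3→4, 4→7, 5→0, 6→5, 7→2]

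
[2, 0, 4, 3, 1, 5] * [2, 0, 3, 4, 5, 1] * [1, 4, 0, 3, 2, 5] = [3, 0, 5, 2, 1, 4]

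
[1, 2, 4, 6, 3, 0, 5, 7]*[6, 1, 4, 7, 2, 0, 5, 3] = [1, 4, 2, 5, 7, 6, 0, 3]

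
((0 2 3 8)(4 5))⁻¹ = (0 8 3 2)(4 5)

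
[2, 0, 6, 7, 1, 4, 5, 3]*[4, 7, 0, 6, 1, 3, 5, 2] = [0, 4, 5, 2, 7, 1, 3, 6]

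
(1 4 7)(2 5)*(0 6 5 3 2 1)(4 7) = (0 6 5 1 7)(2 3)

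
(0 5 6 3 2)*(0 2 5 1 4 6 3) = (0 1 4 6)(3 5)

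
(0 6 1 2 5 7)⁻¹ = (0 7 5 2 1 6)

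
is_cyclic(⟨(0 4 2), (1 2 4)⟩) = no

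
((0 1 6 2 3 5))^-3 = (0 2)(1 3)(5 6)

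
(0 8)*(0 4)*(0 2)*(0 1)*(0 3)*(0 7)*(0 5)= (0 8 4 2 1 3 7 5)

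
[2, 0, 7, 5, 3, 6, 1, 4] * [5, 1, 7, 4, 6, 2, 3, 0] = [7, 5, 0, 2, 4, 3, 1, 6]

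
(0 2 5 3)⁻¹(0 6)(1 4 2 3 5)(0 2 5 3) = (0 3 1 4 5)(2 6)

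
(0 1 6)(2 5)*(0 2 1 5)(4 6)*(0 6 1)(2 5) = (0 2 6 5)(1 4)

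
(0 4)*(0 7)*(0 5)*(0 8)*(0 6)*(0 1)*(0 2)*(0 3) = (0 4 7 5 8 6 1 2 3)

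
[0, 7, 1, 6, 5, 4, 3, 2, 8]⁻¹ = [0, 2, 7, 6, 5, 4, 3, 1, 8]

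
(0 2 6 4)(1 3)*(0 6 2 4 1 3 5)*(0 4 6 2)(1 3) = (0 6 3 1 5 4 2)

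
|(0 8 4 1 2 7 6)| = 7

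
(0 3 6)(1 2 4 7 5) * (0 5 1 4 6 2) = (0 3 2 6 5 4 7 1)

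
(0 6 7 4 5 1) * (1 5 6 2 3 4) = (0 2 3 4 6 7 1)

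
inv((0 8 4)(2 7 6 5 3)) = (0 4 8)(2 3 5 6 7)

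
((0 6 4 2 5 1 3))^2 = (0 4 5 3 6 2 1)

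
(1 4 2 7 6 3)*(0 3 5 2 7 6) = (0 3 1 4 7)(2 6 5)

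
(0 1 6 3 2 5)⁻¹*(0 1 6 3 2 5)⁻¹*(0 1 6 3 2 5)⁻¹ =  (0 3)(1 2)(5 6)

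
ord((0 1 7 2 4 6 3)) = 7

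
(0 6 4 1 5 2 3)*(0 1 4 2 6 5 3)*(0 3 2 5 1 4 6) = (0 1 2 3 4 6 5)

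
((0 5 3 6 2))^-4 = (0 5 3 6 2)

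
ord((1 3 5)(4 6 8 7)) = 12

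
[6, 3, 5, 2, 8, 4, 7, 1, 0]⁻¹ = [8, 7, 3, 1, 5, 2, 0, 6, 4]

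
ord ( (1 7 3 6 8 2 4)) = 7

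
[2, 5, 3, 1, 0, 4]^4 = [5, 2, 4, 0, 1, 3]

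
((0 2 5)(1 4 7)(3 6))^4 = (0 2 5)(1 4 7)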